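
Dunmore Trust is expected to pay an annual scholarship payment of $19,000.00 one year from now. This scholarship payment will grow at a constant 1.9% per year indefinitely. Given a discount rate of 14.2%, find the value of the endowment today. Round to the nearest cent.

Growing perpetuity: P = D₁ / (r − g) = $19,000.0000 / (0.142 − 0.019) = $154,471.54

$154471.54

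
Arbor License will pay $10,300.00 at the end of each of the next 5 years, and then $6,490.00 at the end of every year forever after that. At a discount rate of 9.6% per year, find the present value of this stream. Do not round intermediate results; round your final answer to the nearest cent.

$82195.87

PV of 5-year annuity: $10,300.00 × [1 − (1+0.096)^−5] / 0.096 = 39447.38931
Perpetuity value at year 5: $6,490.00 / 0.096 = 67604.16667
PV of perpetuity: 67604.16667 / (1+0.096)^5 = 42748.48156
Total PV = 39447.38931 + 42748.48156 = 82195.87087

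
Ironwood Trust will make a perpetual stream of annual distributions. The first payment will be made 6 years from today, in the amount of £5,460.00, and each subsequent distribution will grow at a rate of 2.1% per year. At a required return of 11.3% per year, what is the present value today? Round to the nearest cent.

Value at end of year 5: C₁ / (r − g) = £5,460.00 / (0.113 − 0.021) = £59,347.8261
Discount to today: PV = £59,347.8261 / (1 + 0.113)^5 = £59,347.8261 / 1.707953 = £34,747.93

£34747.93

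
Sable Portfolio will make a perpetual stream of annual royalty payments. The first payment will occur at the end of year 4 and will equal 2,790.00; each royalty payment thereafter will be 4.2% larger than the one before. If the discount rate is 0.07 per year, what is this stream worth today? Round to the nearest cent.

81338.25

Value at end of year 3: C₁ / (r − g) = 2,790.00 / (0.07 − 0.042) = 99,642.8571
Discount to today: PV = 99,642.8571 / (1 + 0.07)^3 = 99,642.8571 / 1.225043 = 81,338.25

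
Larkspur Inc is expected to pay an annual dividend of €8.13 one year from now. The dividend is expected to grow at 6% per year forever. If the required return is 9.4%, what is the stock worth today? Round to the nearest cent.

Growing perpetuity: P = D₁ / (r − g) = €8.1300 / (0.094 − 0.06) = €239.12

€239.12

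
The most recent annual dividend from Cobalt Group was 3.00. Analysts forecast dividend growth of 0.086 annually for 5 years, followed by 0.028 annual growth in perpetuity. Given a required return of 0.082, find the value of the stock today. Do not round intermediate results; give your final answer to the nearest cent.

D_1 = 3.25800
D_2 = 3.53819
D_3 = 3.84247
D_4 = 4.17292
D_5 = 4.53180
Terminal value at year 5: TV = D_5×(1+g_2)/(r−g_2) = 4.65869/0.054 = 86.27197
P_0 = D_1/(1+r)^1 + D_2/(1+r)^2 + D_3/(1+r)^3 + D_4/(1+r)^4 + D_5/(1+r)^5 + TV/(1+r)^5
    = 3.01109 + 3.02222 + 3.03339 + 3.04461 + 3.05586 + 58.17460 = 73.34178

73.34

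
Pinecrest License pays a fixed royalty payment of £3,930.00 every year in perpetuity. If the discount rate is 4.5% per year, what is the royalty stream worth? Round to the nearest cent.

Level perpetuity: PV = C / r = £3,930.00 / 0.045 = £87,333.33

£87333.33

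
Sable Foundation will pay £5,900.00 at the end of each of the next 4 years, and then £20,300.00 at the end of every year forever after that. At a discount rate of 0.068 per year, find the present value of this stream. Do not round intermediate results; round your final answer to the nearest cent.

£249532.53

PV of 4-year annuity: £5,900.00 × [1 − (1+0.068)^−4] / 0.068 = 20075.10963
Perpetuity value at year 4: £20,300.00 / 0.068 = 298529.41176
PV of perpetuity: 298529.41176 / (1+0.068)^4 = 229457.42440
Total PV = 20075.10963 + 229457.42440 = 249532.53403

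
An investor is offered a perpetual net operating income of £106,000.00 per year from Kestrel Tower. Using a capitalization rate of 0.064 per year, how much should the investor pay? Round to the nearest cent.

£1656250.00

Level perpetuity: PV = C / r = £106,000.00 / 0.064 = £1,656,250.00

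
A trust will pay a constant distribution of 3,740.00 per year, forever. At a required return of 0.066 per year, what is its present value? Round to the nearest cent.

Level perpetuity: PV = C / r = 3,740.00 / 0.066 = 56,666.67

56666.67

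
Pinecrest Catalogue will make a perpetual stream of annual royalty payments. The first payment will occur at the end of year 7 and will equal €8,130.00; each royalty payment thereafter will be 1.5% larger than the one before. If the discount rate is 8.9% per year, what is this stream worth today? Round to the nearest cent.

€65870.59

Value at end of year 6: C₁ / (r − g) = €8,130.00 / (0.089 − 0.015) = €109,864.8649
Discount to today: PV = €109,864.8649 / (1 + 0.089)^6 = €109,864.8649 / 1.667890 = €65,870.59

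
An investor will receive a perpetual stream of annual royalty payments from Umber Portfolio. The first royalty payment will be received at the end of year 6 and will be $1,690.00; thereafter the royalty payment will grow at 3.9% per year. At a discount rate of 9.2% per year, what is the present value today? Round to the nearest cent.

$20535.14

Value at end of year 5: C₁ / (r − g) = $1,690.00 / (0.092 − 0.039) = $31,886.7925
Discount to today: PV = $31,886.7925 / (1 + 0.092)^5 = $31,886.7925 / 1.552792 = $20,535.14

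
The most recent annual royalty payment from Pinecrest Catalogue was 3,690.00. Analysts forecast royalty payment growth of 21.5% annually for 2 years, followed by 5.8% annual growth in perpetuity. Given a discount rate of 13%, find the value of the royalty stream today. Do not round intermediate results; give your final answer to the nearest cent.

D_1 = 4483.35000
D_2 = 5447.27025
Terminal value at year 2: TV = D_2×(1+g_2)/(r−g_2) = 5763.21192/0.072 = 80044.61006
P_0 = D_1/(1+r)^1 + D_2/(1+r)^2 + TV/(1+r)^2
    = 3967.56637 + 4266.01163 + 62686.67089 = 70920.24889

70920.25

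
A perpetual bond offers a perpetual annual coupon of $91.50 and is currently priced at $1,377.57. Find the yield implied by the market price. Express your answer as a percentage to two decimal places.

6.64%

P = C/r ⇒ r = C/P = $91.50/$1,377.57 = 0.066421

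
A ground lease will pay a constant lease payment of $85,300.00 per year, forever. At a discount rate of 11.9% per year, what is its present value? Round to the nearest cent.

Level perpetuity: PV = C / r = $85,300.00 / 0.119 = $716,806.72

$716806.72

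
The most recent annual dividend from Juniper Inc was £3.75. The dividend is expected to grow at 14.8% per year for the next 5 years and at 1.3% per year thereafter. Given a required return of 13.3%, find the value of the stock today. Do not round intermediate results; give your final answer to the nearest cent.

£53.32

D_1 = 4.30500
D_2 = 4.94214
D_3 = 5.67358
D_4 = 6.51327
D_5 = 7.47723
Terminal value at year 5: TV = D_5×(1+g_2)/(r−g_2) = 7.57443/0.12 = 63.12028
P_0 = D_1/(1+r)^1 + D_2/(1+r)^2 + D_3/(1+r)^3 + D_4/(1+r)^4 + D_5/(1+r)^5 + TV/(1+r)^5
    = 3.79965 + 3.84995 + 3.90092 + 3.95257 + 4.00490 + 33.80799 = 53.31597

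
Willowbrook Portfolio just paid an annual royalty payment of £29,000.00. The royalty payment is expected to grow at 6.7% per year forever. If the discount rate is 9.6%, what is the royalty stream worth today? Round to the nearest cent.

£1067000.00

D₁ = D₀ × (1 + g) = £29,000.00 × 1.067 = £30,943.0000
Growing perpetuity: P = D₁ / (r − g) = £30,943.0000 / (0.096 − 0.067) = £1,067,000.00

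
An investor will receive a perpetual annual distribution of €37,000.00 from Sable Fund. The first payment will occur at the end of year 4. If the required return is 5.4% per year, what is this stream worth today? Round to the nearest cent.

€585175.50

Value at end of year 3: C / r = €37,000.00 / 0.054 = €685,185.1852
Discount to today: PV = €685,185.1852 / (1 + 0.054)^3 = €685,185.1852 / 1.170905 = €585,175.50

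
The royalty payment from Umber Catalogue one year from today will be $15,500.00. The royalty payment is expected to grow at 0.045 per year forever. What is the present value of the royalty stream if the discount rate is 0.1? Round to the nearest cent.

Growing perpetuity: P = D₁ / (r − g) = $15,500.0000 / (0.1 − 0.045) = $281,818.18

$281818.18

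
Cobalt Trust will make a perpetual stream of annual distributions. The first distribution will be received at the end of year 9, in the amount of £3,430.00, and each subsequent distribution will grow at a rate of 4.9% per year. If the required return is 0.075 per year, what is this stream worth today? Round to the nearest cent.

£73969.56

Value at end of year 8: C₁ / (r − g) = £3,430.00 / (0.075 − 0.049) = £131,923.0769
Discount to today: PV = £131,923.0769 / (1 + 0.075)^8 = £131,923.0769 / 1.783478 = £73,969.56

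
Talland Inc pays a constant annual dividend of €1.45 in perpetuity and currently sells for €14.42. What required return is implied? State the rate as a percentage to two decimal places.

P = C/r ⇒ r = C/P = €1.45/€14.42 = 0.100555

10.06%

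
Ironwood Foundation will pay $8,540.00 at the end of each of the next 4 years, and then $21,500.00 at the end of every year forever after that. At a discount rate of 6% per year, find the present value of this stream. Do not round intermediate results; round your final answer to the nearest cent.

PV of 4-year annuity: $8,540.00 × [1 − (1+0.06)^−4] / 0.06 = 29592.00193
Perpetuity value at year 4: $21,500.00 / 0.06 = 358333.33333
PV of perpetuity: 358333.33333 / (1+0.06)^4 = 283833.56266
Total PV = 29592.00193 + 283833.56266 = 313425.56459

$313425.56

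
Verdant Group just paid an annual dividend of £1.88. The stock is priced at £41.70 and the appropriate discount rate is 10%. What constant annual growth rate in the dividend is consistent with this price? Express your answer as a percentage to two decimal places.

5.25%

P = D₀(1+g)/(r−g) ⇒ P(r−g) = D₀(1+g) ⇒ g(P+D₀) = P·r − D₀
g = (P·r − D₀)/(P + D₀) = (£41.70×0.1 − £1.88) / (£41.70 + £1.88) = 0.052547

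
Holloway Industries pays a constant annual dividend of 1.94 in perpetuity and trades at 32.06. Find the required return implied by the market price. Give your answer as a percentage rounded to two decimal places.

P = C/r ⇒ r = C/P = 1.94/32.06 = 0.060512

6.05%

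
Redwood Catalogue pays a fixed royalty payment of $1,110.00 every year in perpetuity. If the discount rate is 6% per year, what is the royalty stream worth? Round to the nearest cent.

Level perpetuity: PV = C / r = $1,110.00 / 0.06 = $18,500.00

$18500.00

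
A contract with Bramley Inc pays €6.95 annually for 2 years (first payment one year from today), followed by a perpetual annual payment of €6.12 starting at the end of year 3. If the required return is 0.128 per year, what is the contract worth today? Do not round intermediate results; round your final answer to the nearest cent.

PV of 2-year annuity: €6.95 × [1 − (1+0.128)^−2] / 0.128 = 11.62354
Perpetuity value at year 2: €6.12 / 0.128 = 47.81250
PV of perpetuity: 47.81250 / (1+0.128)^2 = 37.57710
Total PV = 11.62354 + 37.57710 = 49.20063

€49.20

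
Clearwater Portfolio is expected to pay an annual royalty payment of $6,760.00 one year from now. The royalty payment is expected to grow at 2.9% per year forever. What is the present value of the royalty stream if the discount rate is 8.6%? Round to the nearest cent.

$118596.49

Growing perpetuity: P = D₁ / (r − g) = $6,760.0000 / (0.086 − 0.029) = $118,596.49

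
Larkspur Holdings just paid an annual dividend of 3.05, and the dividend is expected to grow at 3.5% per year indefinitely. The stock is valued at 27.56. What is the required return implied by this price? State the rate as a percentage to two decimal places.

14.95%

D₁ = 3.05 × 1.035 = 3.1568
P = D₁/(r − g) ⇒ r = D₁/P + g = 3.1568/27.56 + 0.035 = 0.114541 + 0.035 = 0.149541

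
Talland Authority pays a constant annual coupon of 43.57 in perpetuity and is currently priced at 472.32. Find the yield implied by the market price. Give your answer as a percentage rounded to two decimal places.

9.22%

P = C/r ⇒ r = C/P = 43.57/472.32 = 0.092247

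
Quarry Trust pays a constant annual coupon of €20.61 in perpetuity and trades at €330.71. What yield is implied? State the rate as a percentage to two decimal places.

P = C/r ⇒ r = C/P = €20.61/€330.71 = 0.062320

6.23%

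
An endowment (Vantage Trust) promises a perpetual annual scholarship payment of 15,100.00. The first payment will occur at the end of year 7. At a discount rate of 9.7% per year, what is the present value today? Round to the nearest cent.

89323.44

Value at end of year 6: C / r = 15,100.00 / 0.097 = 155,670.1031
Discount to today: PV = 155,670.1031 / (1 + 0.097)^6 = 155,670.1031 / 1.742769 = 89,323.44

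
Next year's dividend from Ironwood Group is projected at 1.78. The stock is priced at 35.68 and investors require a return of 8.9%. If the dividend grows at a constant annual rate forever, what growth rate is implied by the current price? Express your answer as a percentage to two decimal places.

P = D₁/(r−g) ⇒ g = r − D₁/P = 0.089 − 1.78/35.68 = 0.039112

3.91%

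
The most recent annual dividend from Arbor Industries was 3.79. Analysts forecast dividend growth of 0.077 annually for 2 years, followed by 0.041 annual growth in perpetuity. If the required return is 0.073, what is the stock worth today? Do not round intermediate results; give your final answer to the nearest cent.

131.84

D_1 = 4.08183
D_2 = 4.39613
Terminal value at year 2: TV = D_2×(1+g_2)/(r−g_2) = 4.57637/0.032 = 143.01163
P_0 = D_1/(1+r)^1 + D_2/(1+r)^2 + TV/(1+r)^2
    = 3.80413 + 3.81831 + 124.21439 = 131.83683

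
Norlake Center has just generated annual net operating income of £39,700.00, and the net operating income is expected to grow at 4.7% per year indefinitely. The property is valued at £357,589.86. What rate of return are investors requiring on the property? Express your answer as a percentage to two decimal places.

D₁ = £39,700.00 × 1.047 = £41,565.9000
P = D₁/(r − g) ⇒ r = D₁/P + g = £41,565.9000/£357,589.86 + 0.047 = 0.116239 + 0.047 = 0.163239

16.32%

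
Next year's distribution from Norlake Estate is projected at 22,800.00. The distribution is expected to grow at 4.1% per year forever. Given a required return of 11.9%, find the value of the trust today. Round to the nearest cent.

292307.69

Growing perpetuity: P = D₁ / (r − g) = 22,800.0000 / (0.119 − 0.041) = 292,307.69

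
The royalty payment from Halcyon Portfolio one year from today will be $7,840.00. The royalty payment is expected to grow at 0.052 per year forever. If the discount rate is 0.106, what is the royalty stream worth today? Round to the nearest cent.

Growing perpetuity: P = D₁ / (r − g) = $7,840.0000 / (0.106 − 0.052) = $145,185.19

$145185.19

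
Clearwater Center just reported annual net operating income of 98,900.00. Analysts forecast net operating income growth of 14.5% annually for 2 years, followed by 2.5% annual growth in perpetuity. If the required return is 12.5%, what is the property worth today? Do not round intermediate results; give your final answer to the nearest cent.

1253194.87

D_1 = 113240.50000
D_2 = 129660.37250
Terminal value at year 2: TV = D_2×(1+g_2)/(r−g_2) = 132901.88181/0.1 = 1329018.81812
P_0 = D_1/(1+r)^1 + D_2/(1+r)^2 + TV/(1+r)^2
    = 100658.22222 + 102447.70173 + 1050088.94272 = 1253194.86667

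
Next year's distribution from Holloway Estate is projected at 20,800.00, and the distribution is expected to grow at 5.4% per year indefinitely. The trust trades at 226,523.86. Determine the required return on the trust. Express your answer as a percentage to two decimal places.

14.58%

P = D₁/(r − g) ⇒ r = D₁/P + g = 20,800.0000/226,523.86 + 0.054 = 0.091823 + 0.054 = 0.145823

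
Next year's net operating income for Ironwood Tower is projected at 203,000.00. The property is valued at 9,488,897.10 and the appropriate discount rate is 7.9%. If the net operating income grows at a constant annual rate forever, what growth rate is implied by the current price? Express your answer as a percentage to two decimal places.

5.76%

P = D₁/(r−g) ⇒ g = r − D₁/P = 0.079 − 203,000.00/9,488,897.10 = 0.057607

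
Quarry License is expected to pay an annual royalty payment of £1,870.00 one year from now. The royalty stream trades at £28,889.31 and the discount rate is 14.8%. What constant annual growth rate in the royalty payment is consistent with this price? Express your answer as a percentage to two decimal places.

P = D₁/(r−g) ⇒ g = r − D₁/P = 0.148 − £1,870.00/£28,889.31 = 0.083270

8.33%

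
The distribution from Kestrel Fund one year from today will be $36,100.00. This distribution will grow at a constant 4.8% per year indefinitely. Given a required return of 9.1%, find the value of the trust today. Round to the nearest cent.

Growing perpetuity: P = D₁ / (r − g) = $36,100.0000 / (0.091 − 0.048) = $839,534.88

$839534.88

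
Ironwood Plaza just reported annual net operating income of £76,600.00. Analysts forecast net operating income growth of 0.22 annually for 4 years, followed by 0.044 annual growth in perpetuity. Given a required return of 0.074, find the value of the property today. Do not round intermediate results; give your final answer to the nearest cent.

£4864112.73

D_1 = 93452.00000
D_2 = 114011.44000
D_3 = 139093.95680
D_4 = 169694.62730
Terminal value at year 4: TV = D_4×(1+g_2)/(r−g_2) = 177161.19090/0.03 = 5905373.02990
P_0 = D_1/(1+r)^1 + D_2/(1+r)^2 + D_3/(1+r)^3 + D_4/(1+r)^4 + TV/(1+r)^4
    = 87013.03538 + 98841.62306 + 112278.19379 + 127541.33745 + 4438438.54341 = 4864112.73310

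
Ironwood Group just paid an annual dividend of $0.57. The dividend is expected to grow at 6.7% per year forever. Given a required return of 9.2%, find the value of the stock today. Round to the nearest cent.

$24.33

D₁ = D₀ × (1 + g) = $0.57 × 1.067 = $0.6082
Growing perpetuity: P = D₁ / (r − g) = $0.6082 / (0.092 − 0.067) = $24.33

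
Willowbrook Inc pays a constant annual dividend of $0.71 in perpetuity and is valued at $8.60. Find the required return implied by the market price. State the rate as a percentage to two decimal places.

P = C/r ⇒ r = C/P = $0.71/$8.60 = 0.082558

8.26%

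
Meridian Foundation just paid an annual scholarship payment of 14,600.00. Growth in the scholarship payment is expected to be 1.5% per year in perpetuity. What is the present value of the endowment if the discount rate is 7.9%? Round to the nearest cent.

231546.88

D₁ = D₀ × (1 + g) = 14,600.00 × 1.015 = 14,819.0000
Growing perpetuity: P = D₁ / (r − g) = 14,819.0000 / (0.079 − 0.015) = 231,546.88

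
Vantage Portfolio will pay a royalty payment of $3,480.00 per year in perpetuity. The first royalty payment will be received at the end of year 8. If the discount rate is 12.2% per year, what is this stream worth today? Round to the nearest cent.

Value at end of year 7: C / r = $3,480.00 / 0.122 = $28,524.5902
Discount to today: PV = $28,524.5902 / (1 + 0.122)^7 = $28,524.5902 / 2.238463 = $12,742.93

$12742.93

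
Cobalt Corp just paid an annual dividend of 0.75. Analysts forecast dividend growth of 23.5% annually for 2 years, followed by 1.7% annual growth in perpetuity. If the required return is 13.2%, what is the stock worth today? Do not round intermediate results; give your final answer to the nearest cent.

9.61

D_1 = 0.92625
D_2 = 1.14392
Terminal value at year 2: TV = D_2×(1+g_2)/(r−g_2) = 1.16337/0.115 = 10.11622
P_0 = D_1/(1+r)^1 + D_2/(1+r)^2 + TV/(1+r)^2
    = 0.81824 + 0.89269 + 7.89451 = 9.60545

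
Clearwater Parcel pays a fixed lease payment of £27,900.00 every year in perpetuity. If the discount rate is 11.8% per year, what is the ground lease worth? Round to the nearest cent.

£236440.68

Level perpetuity: PV = C / r = £27,900.00 / 0.118 = £236,440.68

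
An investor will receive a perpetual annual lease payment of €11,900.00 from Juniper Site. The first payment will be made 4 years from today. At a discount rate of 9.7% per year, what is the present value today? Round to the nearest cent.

€92929.87

Value at end of year 3: C / r = €11,900.00 / 0.097 = €122,680.4124
Discount to today: PV = €122,680.4124 / (1 + 0.097)^3 = €122,680.4124 / 1.320140 = €92,929.87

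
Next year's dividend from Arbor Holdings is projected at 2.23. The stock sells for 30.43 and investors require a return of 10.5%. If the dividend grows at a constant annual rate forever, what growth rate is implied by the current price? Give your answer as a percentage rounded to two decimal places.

3.17%

P = D₁/(r−g) ⇒ g = r − D₁/P = 0.105 − 2.23/30.43 = 0.031717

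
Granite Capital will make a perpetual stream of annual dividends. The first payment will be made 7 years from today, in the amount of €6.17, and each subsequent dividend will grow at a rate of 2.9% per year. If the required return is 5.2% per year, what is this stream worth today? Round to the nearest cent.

€197.91

Value at end of year 6: C₁ / (r − g) = €6.17 / (0.052 − 0.029) = €268.2609
Discount to today: PV = €268.2609 / (1 + 0.052)^6 = €268.2609 / 1.355484 = €197.91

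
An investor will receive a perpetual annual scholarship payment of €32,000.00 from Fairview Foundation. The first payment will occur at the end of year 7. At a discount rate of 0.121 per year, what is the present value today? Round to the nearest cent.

Value at end of year 6: C / r = €32,000.00 / 0.121 = €264,462.8099
Discount to today: PV = €264,462.8099 / (1 + 0.121)^6 = €264,462.8099 / 1.984420 = €133,269.55

€133269.55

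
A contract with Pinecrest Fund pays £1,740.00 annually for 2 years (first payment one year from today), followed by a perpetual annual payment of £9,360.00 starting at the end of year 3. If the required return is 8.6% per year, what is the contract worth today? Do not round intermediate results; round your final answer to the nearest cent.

£95359.70

PV of 2-year annuity: £1,740.00 × [1 − (1+0.086)^−2] / 0.086 = 3077.54139
Perpetuity value at year 2: £9,360.00 / 0.086 = 108837.20930
PV of perpetuity: 108837.20930 / (1+0.086)^2 = 92282.15909
Total PV = 3077.54139 + 92282.15909 = 95359.70048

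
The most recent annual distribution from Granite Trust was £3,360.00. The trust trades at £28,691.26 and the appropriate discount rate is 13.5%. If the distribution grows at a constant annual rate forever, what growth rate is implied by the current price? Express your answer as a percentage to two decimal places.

1.60%

P = D₀(1+g)/(r−g) ⇒ P(r−g) = D₀(1+g) ⇒ g(P+D₀) = P·r − D₀
g = (P·r − D₀)/(P + D₀) = (£28,691.26×0.135 − £3,360.00) / (£28,691.26 + £3,360.00) = 0.016016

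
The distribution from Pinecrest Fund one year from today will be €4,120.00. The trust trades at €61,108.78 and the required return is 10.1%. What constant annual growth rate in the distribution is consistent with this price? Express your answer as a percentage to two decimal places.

3.36%

P = D₁/(r−g) ⇒ g = r − D₁/P = 0.101 − €4,120.00/€61,108.78 = 0.033579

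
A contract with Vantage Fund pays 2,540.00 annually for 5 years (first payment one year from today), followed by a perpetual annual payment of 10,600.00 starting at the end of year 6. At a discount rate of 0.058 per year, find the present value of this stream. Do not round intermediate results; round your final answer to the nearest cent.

148621.44

PV of 5-year annuity: 2,540.00 × [1 − (1+0.058)^−5] / 0.058 = 10757.86967
Perpetuity value at year 5: 10,600.00 / 0.058 = 182758.62069
PV of perpetuity: 182758.62069 / (1+0.058)^5 = 137863.57406
Total PV = 10757.86967 + 137863.57406 = 148621.44372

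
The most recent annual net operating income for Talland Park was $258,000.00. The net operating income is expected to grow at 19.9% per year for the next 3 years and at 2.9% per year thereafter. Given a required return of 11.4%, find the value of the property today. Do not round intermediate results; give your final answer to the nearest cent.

$4792436.67

D_1 = 309342.00000
D_2 = 370901.05800
D_3 = 444710.36854
Terminal value at year 3: TV = D_3×(1+g_2)/(r−g_2) = 457606.96923/0.085 = 5383611.40270
P_0 = D_1/(1+r)^1 + D_2/(1+r)^2 + D_3/(1+r)^3 + TV/(1+r)^3
    = 277685.81688 + 298873.69339 + 321678.23911 + 3894198.91821 = 4792436.66759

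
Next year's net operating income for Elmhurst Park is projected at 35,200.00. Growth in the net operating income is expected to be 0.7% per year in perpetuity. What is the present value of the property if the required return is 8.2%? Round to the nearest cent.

Growing perpetuity: P = D₁ / (r − g) = 35,200.0000 / (0.082 − 0.007) = 469,333.33

469333.33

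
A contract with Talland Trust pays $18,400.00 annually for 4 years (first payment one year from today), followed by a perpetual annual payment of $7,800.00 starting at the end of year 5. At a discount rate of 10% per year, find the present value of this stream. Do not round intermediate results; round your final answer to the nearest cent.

$111600.57

PV of 4-year annuity: $18,400.00 × [1 − (1+0.1)^−4] / 0.1 = 58325.52421
Perpetuity value at year 4: $7,800.00 / 0.1 = 78000.00000
PV of perpetuity: 78000.00000 / (1+0.1)^4 = 53275.04952
Total PV = 58325.52421 + 53275.04952 = 111600.57373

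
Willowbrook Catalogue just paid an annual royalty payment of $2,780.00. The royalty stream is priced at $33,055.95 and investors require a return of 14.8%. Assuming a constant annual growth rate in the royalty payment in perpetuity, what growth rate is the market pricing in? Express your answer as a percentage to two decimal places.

P = D₀(1+g)/(r−g) ⇒ P(r−g) = D₀(1+g) ⇒ g(P+D₀) = P·r − D₀
g = (P·r − D₀)/(P + D₀) = ($33,055.95×0.148 − $2,780.00) / ($33,055.95 + $2,780.00) = 0.058943

5.89%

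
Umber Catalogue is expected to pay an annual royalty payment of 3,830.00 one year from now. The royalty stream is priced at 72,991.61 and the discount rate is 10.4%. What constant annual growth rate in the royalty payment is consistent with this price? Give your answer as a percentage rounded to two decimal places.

5.15%

P = D₁/(r−g) ⇒ g = r − D₁/P = 0.104 − 3,830.00/72,991.61 = 0.051528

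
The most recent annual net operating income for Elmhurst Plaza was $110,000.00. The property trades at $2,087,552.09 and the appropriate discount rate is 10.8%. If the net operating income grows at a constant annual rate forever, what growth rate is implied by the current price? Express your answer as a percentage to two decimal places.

P = D₀(1+g)/(r−g) ⇒ P(r−g) = D₀(1+g) ⇒ g(P+D₀) = P·r − D₀
g = (P·r − D₀)/(P + D₀) = ($2,087,552.09×0.108 − $110,000.00) / ($2,087,552.09 + $110,000.00) = 0.052538

5.25%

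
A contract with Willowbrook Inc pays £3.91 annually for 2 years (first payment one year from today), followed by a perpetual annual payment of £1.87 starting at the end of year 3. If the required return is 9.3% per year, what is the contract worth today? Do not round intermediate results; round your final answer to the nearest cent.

PV of 2-year annuity: £3.91 × [1 − (1+0.093)^−2] / 0.093 = 6.85024
Perpetuity value at year 2: £1.87 / 0.093 = 20.10753
PV of perpetuity: 20.10753 / (1+0.093)^2 = 16.83133
Total PV = 6.85024 + 16.83133 = 23.68156

£23.68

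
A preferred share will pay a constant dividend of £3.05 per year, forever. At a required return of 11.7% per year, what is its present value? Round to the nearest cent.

£26.07

Level perpetuity: PV = C / r = £3.05 / 0.117 = £26.07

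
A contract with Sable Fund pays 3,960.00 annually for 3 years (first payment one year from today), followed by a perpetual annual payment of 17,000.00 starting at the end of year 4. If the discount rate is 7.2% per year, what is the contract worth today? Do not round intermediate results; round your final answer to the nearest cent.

PV of 3-year annuity: 3,960.00 × [1 − (1+0.072)^−3] / 0.072 = 10354.43397
Perpetuity value at year 3: 17,000.00 / 0.072 = 236111.11111
PV of perpetuity: 236111.11111 / (1+0.072)^3 = 191660.25820
Total PV = 10354.43397 + 191660.25820 = 202014.69217

202014.69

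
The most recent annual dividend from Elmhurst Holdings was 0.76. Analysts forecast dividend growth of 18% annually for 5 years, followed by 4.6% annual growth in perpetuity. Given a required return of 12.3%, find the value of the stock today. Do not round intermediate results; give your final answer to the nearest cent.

17.64

D_1 = 0.89680
D_2 = 1.05822
D_3 = 1.24870
D_4 = 1.47347
D_5 = 1.73870
Terminal value at year 5: TV = D_5×(1+g_2)/(r−g_2) = 1.81868/0.077 = 23.61917
P_0 = D_1/(1+r)^1 + D_2/(1+r)^2 + D_3/(1+r)^3 + D_4/(1+r)^4 + D_5/(1+r)^5 + TV/(1+r)^5
    = 0.79858 + 0.83911 + 0.88170 + 0.92645 + 0.97348 + 13.22409 = 17.64340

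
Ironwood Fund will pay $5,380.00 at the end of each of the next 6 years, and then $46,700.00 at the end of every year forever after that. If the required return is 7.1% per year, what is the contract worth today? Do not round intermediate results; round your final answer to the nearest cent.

$461399.61

PV of 6-year annuity: $5,380.00 × [1 − (1+0.071)^−6] / 0.071 = 25565.00853
Perpetuity value at year 6: $46,700.00 / 0.071 = 657746.47887
PV of perpetuity: 657746.47887 / (1+0.071)^6 = 435834.60185
Total PV = 25565.00853 + 435834.60185 = 461399.61038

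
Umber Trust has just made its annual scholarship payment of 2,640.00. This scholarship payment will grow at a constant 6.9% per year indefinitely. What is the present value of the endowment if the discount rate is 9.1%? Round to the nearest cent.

D₁ = D₀ × (1 + g) = 2,640.00 × 1.069 = 2,822.1600
Growing perpetuity: P = D₁ / (r − g) = 2,822.1600 / (0.091 − 0.069) = 128,280.00

128280.00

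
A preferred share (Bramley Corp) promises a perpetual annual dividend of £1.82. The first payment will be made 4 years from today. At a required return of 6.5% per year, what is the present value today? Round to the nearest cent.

£23.18

Value at end of year 3: C / r = £1.82 / 0.065 = £28.0000
Discount to today: PV = £28.0000 / (1 + 0.065)^3 = £28.0000 / 1.207950 = £23.18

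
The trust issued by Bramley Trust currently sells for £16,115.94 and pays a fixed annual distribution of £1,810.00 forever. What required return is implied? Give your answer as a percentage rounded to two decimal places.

P = C/r ⇒ r = C/P = £1,810.00/£16,115.94 = 0.112311

11.23%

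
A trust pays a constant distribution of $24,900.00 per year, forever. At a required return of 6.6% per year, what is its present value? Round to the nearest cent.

Level perpetuity: PV = C / r = $24,900.00 / 0.066 = $377,272.73

$377272.73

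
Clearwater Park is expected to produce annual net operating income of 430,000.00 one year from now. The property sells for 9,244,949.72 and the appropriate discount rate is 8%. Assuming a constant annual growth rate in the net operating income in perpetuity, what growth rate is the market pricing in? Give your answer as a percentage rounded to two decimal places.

3.35%

P = D₁/(r−g) ⇒ g = r − D₁/P = 0.08 − 430,000.00/9,244,949.72 = 0.033488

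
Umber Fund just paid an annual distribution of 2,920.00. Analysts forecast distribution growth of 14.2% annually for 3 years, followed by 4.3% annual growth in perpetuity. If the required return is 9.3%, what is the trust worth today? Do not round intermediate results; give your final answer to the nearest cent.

D_1 = 3334.64000
D_2 = 3808.15888
D_3 = 4348.91744
Terminal value at year 3: TV = D_3×(1+g_2)/(r−g_2) = 4535.92089/0.05 = 90718.41782
P_0 = D_1/(1+r)^1 + D_2/(1+r)^2 + D_3/(1+r)^3 + TV/(1+r)^3
    = 3050.90576 + 3187.68013 + 3330.58619 + 69476.02798 = 79045.20007

79045.20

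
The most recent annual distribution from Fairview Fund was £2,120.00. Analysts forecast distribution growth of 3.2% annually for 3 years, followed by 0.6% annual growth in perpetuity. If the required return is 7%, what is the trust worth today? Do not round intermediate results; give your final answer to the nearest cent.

£35816.83

D_1 = 2187.84000
D_2 = 2257.85088
D_3 = 2330.10211
Terminal value at year 3: TV = D_3×(1+g_2)/(r−g_2) = 2344.08272/0.064 = 36626.29251
P_0 = D_1/(1+r)^1 + D_2/(1+r)^2 + D_3/(1+r)^3 + TV/(1+r)^3
    = 2044.71028 + 1972.09440 + 1902.05740 + 29897.96482 = 35816.82690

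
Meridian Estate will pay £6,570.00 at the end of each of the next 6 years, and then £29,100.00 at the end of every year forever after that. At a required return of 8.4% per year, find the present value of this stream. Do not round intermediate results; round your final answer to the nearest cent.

£243526.98

PV of 6-year annuity: £6,570.00 × [1 − (1+0.084)^−6] / 0.084 = 30007.25410
Perpetuity value at year 6: £29,100.00 / 0.084 = 346428.57143
PV of perpetuity: 346428.57143 / (1+0.084)^6 = 213519.72907
Total PV = 30007.25410 + 213519.72907 = 243526.98317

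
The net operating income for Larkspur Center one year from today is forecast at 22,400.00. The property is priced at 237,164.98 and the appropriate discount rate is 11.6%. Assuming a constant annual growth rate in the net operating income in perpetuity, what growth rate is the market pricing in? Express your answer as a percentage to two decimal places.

2.16%

P = D₁/(r−g) ⇒ g = r − D₁/P = 0.116 − 22,400.00/237,164.98 = 0.021551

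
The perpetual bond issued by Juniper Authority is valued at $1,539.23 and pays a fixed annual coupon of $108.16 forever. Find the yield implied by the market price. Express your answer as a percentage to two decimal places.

7.03%

P = C/r ⇒ r = C/P = $108.16/$1,539.23 = 0.070269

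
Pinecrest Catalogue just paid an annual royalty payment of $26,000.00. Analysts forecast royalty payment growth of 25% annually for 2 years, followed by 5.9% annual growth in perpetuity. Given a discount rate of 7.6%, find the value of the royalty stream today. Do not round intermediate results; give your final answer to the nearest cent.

$2251120.71

D_1 = 32500.00000
D_2 = 40625.00000
Terminal value at year 2: TV = D_2×(1+g_2)/(r−g_2) = 43021.87500/0.017 = 2530698.52941
P_0 = D_1/(1+r)^1 + D_2/(1+r)^2 + TV/(1+r)^2
    = 30204.46097 + 35088.82547 + 2185827.42207 = 2251120.70851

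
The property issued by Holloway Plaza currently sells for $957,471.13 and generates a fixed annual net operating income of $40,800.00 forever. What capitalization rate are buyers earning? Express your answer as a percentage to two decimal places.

4.26%

P = C/r ⇒ r = C/P = $40,800.00/$957,471.13 = 0.042612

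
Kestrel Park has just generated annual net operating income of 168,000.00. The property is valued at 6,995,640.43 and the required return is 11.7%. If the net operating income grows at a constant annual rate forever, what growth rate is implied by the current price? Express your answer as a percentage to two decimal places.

P = D₀(1+g)/(r−g) ⇒ P(r−g) = D₀(1+g) ⇒ g(P+D₀) = P·r − D₀
g = (P·r − D₀)/(P + D₀) = (6,995,640.43×0.117 − 168,000.00) / (6,995,640.43 + 168,000.00) = 0.090804

9.08%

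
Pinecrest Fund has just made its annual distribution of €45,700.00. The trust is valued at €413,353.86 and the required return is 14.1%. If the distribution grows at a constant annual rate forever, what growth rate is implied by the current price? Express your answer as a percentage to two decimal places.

P = D₀(1+g)/(r−g) ⇒ P(r−g) = D₀(1+g) ⇒ g(P+D₀) = P·r − D₀
g = (P·r − D₀)/(P + D₀) = (€413,353.86×0.141 − €45,700.00) / (€413,353.86 + €45,700.00) = 0.027410

2.74%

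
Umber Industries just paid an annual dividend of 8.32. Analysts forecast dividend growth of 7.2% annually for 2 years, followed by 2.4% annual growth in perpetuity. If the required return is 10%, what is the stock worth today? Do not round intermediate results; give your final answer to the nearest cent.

122.48

D_1 = 8.91904
D_2 = 9.56121
Terminal value at year 2: TV = D_2×(1+g_2)/(r−g_2) = 9.79068/0.076 = 128.82474
P_0 = D_1/(1+r)^1 + D_2/(1+r)^2 + TV/(1+r)^2
    = 8.10822 + 7.90183 + 106.46672 = 122.47677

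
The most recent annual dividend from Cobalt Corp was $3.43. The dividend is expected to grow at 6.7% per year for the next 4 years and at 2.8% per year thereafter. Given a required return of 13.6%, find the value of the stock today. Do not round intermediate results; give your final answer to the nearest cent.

D_1 = 3.65981
D_2 = 3.90502
D_3 = 4.16665
D_4 = 4.44582
Terminal value at year 4: TV = D_4×(1+g_2)/(r−g_2) = 4.57030/0.108 = 42.31761
P_0 = D_1/(1+r)^1 + D_2/(1+r)^2 + D_3/(1+r)^3 + D_4/(1+r)^4 + TV/(1+r)^4
    = 3.22166 + 3.02598 + 2.84219 + 2.66955 + 25.41019 = 37.16957

$37.17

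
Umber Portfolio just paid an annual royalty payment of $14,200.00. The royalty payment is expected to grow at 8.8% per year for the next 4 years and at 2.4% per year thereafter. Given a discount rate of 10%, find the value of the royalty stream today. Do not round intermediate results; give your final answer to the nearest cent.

D_1 = 15449.60000
D_2 = 16809.16480
D_3 = 18288.37130
D_4 = 19897.74798
Terminal value at year 4: TV = D_4×(1+g_2)/(r−g_2) = 20375.29393/0.076 = 268095.97274
P_0 = D_1/(1+r)^1 + D_2/(1+r)^2 + D_3/(1+r)^3 + D_4/(1+r)^4 + TV/(1+r)^4
    = 14045.09091 + 13891.87174 + 13740.32404 + 13590.42960 + 183113.15671 = 238380.87300

$238380.87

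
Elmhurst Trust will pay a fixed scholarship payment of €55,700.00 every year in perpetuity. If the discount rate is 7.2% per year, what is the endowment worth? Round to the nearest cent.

€773611.11

Level perpetuity: PV = C / r = €55,700.00 / 0.072 = €773,611.11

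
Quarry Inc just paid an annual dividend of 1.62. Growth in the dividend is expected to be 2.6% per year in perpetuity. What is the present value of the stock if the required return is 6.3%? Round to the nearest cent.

44.92

D₁ = D₀ × (1 + g) = 1.62 × 1.026 = 1.6621
Growing perpetuity: P = D₁ / (r − g) = 1.6621 / (0.063 − 0.026) = 44.92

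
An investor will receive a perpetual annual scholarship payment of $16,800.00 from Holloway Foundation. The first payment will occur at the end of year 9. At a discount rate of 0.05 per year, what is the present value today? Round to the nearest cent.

Value at end of year 8: C / r = $16,800.00 / 0.05 = $336,000.0000
Discount to today: PV = $336,000.0000 / (1 + 0.05)^8 = $336,000.0000 / 1.477455 = $227,418.03

$227418.03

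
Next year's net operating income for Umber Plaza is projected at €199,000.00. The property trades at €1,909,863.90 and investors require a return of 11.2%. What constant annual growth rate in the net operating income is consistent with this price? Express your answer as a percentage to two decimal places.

P = D₁/(r−g) ⇒ g = r − D₁/P = 0.112 − €199,000.00/€1,909,863.90 = 0.007804

0.78%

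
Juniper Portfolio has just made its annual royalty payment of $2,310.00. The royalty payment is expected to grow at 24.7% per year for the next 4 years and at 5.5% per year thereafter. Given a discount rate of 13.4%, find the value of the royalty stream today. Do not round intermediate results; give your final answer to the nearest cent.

$56890.61

D_1 = 2880.57000
D_2 = 3592.07079
D_3 = 4479.31228
D_4 = 5585.70241
Terminal value at year 4: TV = D_4×(1+g_2)/(r−g_2) = 5892.91604/0.079 = 74593.87392
P_0 = D_1/(1+r)^1 + D_2/(1+r)^2 + D_3/(1+r)^3 + D_4/(1+r)^4 + TV/(1+r)^4
    = 2540.18519 + 2793.30769 + 3071.65317 + 3377.73501 + 45107.72706 = 56890.60812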